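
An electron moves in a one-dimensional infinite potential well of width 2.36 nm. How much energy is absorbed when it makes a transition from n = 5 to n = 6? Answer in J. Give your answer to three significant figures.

E_1 = h²/(8m_eL²) = 1.082×10^-20 J.
|ΔE| = |5² − 6²|·E_1 = 11·1.082×10^-20 J = 1.19×10^-19 J.

|ΔE| = 1.19×10^-19 J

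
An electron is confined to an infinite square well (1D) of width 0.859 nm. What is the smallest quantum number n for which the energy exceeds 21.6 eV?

n = 7

E_1 = h²/(8m_eL²) = 8.165×10^-20 J = 0.5097 eV.
Need n² > 21.6/0.5097 = 42.38, i.e. n > 6.510.
The smallest integer satisfying this is n = 7.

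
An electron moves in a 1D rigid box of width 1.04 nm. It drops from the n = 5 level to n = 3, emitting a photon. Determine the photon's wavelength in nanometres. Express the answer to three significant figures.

λ = 223 nm

E_1 = h²/(8m_eL²) = 5.570×10^-20 J, so ΔE = (5² − 3²)E_1 = 8.912×10^-19 J.
λ = hc/ΔE = (6.626×10^-34·2.998×10^8)/8.912×10^-19 = 2.23×10^-7 m = 223 nm.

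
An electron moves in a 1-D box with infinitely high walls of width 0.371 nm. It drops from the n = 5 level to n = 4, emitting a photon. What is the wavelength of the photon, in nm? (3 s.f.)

E_1 = h²/(8m_eL²) = 4.377×10^-19 J, so ΔE = (5² − 4²)E_1 = 3.939×10^-18 J.
λ = hc/ΔE = (6.626×10^-34·2.998×10^8)/3.939×10^-18 = 5.04×10^-8 m = 50.4 nm.

λ = 50.4 nm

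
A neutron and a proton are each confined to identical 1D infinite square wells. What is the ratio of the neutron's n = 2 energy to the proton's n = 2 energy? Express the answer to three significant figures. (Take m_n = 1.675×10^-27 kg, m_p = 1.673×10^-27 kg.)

0.999

E_n ∝ 1/m at fixed n and L, so the ratio is m_p/m_n = 1.673×10^-27/1.675×10^-27 = 0.999.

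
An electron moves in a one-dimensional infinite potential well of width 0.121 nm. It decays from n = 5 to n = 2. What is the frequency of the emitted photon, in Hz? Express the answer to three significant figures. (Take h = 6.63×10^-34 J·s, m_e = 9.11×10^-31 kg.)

f = 1.30×10^17 Hz

E_1 = h²/(8m_eL²) = 4.120×10^-18 J and ΔE = (5² − 2²)E_1 = 8.652×10^-17 J.
f = ΔE/h = 8.652×10^-17/6.63×10^-34 = 1.30×10^17 Hz.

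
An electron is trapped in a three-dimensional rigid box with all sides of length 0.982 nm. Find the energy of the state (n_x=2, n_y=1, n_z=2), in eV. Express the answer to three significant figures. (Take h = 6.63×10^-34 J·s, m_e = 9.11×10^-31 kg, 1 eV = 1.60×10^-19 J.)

E = 3.52 eV

For a 3D rectangular well E = (h²/8m_e)·Σ n_i²/L_i² = (6.63×10^-34)²/(8·9.11×10^-31) · [2²/(0.982 nm)² + 1²/(0.982 nm)² + 2²/(0.982 nm)²].
Evaluating gives E = 5.629×10^-19 J = 3.52 eV.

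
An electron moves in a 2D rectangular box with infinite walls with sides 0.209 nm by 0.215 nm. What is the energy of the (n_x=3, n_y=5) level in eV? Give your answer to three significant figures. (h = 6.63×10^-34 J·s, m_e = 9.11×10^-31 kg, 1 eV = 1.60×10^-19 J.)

For a 2D rectangular well E = (h²/8m_e)·Σ n_i²/L_i² = (6.63×10^-34)²/(8·9.11×10^-31) · [3²/(0.209 nm)² + 5²/(0.215 nm)²].
Evaluating gives E = 4.505×10^-17 J = 282 eV.

E = 282 eV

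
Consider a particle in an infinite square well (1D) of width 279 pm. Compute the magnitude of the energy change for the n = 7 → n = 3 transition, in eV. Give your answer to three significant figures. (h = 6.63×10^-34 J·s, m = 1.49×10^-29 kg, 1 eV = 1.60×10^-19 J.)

|ΔE| = 11.8 eV

E_1 = h²/(8mL²) = 4.737×10^-20 J.
|ΔE| = |7² − 3²|·E_1 = 40·4.737×10^-20 J = 1.895×10^-18 J = 11.8 eV.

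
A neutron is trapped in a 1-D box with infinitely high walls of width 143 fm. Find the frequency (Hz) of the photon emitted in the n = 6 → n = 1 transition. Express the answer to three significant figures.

E_1 = h²/(8m_nL²) = 1.602×10^-15 J and ΔE = (6² − 1²)E_1 = 5.607×10^-14 J.
f = ΔE/h = 5.607×10^-14/6.626×10^-34 = 8.46×10^19 Hz.

f = 8.46×10^19 Hz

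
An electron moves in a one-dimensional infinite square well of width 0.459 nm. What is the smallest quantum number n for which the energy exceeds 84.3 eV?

n = 7

E_1 = h²/(8m_eL²) = 2.860×10^-19 J = 1.785 eV.
Need n² > 84.3/1.785 = 47.23, i.e. n > 6.872.
The smallest integer satisfying this is n = 7.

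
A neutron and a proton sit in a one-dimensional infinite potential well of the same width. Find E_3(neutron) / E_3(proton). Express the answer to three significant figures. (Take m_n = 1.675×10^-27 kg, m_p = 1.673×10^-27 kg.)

0.999

E_n ∝ 1/m at fixed n and L, so the ratio is m_p/m_n = 1.673×10^-27/1.675×10^-27 = 0.999.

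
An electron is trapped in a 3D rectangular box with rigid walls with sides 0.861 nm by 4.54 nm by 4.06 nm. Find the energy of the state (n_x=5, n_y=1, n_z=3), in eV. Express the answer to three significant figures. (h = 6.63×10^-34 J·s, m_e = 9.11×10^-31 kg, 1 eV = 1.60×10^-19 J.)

E = 12.9 eV

For a 3D rectangular well E = (h²/8m_e)·Σ n_i²/L_i² = (6.63×10^-34)²/(8·9.11×10^-31) · [5²/(0.861 nm)² + 1²/(4.54 nm)² + 3²/(4.06 nm)²].
Evaluating gives E = 2.070×10^-18 J = 12.9 eV.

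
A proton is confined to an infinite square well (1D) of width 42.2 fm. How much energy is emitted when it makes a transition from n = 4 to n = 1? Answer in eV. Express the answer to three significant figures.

E_1 = h²/(8m_pL²) = 1.842×10^-14 J.
|ΔE| = |4² − 1²|·E_1 = 15·1.842×10^-14 J = 2.763×10^-13 J = 1.72×10^6 eV.

|ΔE| = 1.72×10^6 eV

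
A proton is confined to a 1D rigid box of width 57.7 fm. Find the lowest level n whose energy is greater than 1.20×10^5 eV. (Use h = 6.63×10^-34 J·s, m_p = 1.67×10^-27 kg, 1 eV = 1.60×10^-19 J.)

n = 2

E_1 = h²/(8m_pL²) = 9.883×10^-15 J = 6.177×10^4 eV.
Need n² > 1.20×10^5/6.177×10^4 = 1.943, i.e. n > 1.394.
The smallest integer satisfying this is n = 2.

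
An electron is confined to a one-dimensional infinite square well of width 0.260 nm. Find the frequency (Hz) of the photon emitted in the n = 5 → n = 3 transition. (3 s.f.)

f = 2.15×10^16 Hz

E_1 = h²/(8m_eL²) = 8.912×10^-19 J and ΔE = (5² − 3²)E_1 = 1.426×10^-17 J.
f = ΔE/h = 1.426×10^-17/6.626×10^-34 = 2.15×10^16 Hz.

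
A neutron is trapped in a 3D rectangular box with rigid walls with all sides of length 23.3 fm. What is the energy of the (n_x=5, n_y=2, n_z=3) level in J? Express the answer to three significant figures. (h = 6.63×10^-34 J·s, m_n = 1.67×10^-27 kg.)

For a 3D rectangular well E = (h²/8m_n)·Σ n_i²/L_i² = (6.63×10^-34)²/(8·1.67×10^-27) · [5²/(23.3 fm)² + 2²/(23.3 fm)² + 3²/(23.3 fm)²].
Evaluating gives E = 2.30×10^-12 J.

E = 2.30×10^-12 J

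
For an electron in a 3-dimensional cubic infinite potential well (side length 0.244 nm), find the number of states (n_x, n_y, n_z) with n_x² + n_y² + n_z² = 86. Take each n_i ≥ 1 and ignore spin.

The level has n_x² + n_y² + n_z² = 86. The ordered positive-integer solutions are (1, 2, 9), (1, 6, 7), (1, 7, 6), (1, 9, 2), (2, 1, 9), (2, 9, 1), (5, 5, 6), (5, 6, 5), (6, 1, 7), (6, 5, 5), (6, 7, 1), (7, 1, 6), (7, 6, 1), (9, 1, 2), (9, 2, 1).
That gives 15 states.

degeneracy = 15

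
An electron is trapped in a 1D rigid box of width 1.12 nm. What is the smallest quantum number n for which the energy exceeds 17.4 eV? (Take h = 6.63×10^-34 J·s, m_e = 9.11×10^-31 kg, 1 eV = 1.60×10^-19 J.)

E_1 = h²/(8m_eL²) = 4.808×10^-20 J = 0.3005 eV.
Need n² > 17.4/0.3005 = 57.90, i.e. n > 7.609.
The smallest integer satisfying this is n = 8.

n = 8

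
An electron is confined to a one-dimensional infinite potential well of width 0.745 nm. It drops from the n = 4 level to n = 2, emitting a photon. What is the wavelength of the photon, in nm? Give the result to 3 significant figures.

E_1 = h²/(8m_eL²) = 1.085×10^-19 J, so ΔE = (4² − 2²)E_1 = 1.302×10^-18 J.
λ = hc/ΔE = (6.626×10^-34·2.998×10^8)/1.302×10^-18 = 1.53×10^-7 m = 153 nm.

λ = 153 nm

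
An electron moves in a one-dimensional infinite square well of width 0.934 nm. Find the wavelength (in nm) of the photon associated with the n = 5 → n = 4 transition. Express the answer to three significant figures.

λ = 320 nm

E_1 = h²/(8m_eL²) = 6.906×10^-20 J, so ΔE = (5² − 4²)E_1 = 6.215×10^-19 J.
λ = hc/ΔE = (6.626×10^-34·2.998×10^8)/6.215×10^-19 = 3.20×10^-7 m = 320 nm.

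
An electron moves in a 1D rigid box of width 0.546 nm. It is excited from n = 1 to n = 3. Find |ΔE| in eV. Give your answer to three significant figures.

E_1 = h²/(8m_eL²) = 2.021×10^-19 J.
|ΔE| = |1² − 3²|·E_1 = 8·2.021×10^-19 J = 1.617×10^-18 J = 10.1 eV.

|ΔE| = 10.1 eV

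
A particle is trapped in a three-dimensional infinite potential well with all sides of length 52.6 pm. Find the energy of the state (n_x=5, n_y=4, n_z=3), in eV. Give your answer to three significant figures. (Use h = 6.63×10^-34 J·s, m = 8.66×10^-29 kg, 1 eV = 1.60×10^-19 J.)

E = 71.7 eV

For a 3D rectangular well E = (h²/8m)·Σ n_i²/L_i² = (6.63×10^-34)²/(8·8.66×10^-29) · [5²/(52.6 pm)² + 4²/(52.6 pm)² + 3²/(52.6 pm)²].
Evaluating gives E = 1.147×10^-17 J = 71.7 eV.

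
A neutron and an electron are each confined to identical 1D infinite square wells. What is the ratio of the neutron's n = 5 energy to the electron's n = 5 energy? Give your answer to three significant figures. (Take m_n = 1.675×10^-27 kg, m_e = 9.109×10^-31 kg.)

5.44×10^-4

E_n ∝ 1/m at fixed n and L, so the ratio is m_e/m_n = 9.109×10^-31/1.675×10^-27 = 5.44×10^-4.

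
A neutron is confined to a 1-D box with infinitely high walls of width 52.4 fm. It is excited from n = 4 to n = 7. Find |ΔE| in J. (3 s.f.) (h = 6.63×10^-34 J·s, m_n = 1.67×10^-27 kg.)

E_1 = h²/(8m_nL²) = 1.198×10^-14 J.
|ΔE| = |4² − 7²|·E_1 = 33·1.198×10^-14 J = 3.95×10^-13 J.

|ΔE| = 3.95×10^-13 J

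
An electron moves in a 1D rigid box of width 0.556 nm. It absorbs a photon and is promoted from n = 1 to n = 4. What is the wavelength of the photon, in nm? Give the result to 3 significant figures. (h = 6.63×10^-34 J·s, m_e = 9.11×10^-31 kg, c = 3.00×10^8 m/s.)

λ = 68.0 nm

E_1 = h²/(8m_eL²) = 1.951×10^-19 J, so ΔE = (4² − 1²)E_1 = 2.927×10^-18 J.
λ = hc/ΔE = (6.63×10^-34·3.00×10^8)/2.927×10^-18 = 6.80×10^-8 m = 68.0 nm.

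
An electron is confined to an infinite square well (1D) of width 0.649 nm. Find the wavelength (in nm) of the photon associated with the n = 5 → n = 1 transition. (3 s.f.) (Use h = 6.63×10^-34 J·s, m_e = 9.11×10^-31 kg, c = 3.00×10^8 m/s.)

λ = 57.9 nm

E_1 = h²/(8m_eL²) = 1.432×10^-19 J, so ΔE = (5² − 1²)E_1 = 3.437×10^-18 J.
λ = hc/ΔE = (6.63×10^-34·3.00×10^8)/3.437×10^-18 = 5.79×10^-8 m = 57.9 nm.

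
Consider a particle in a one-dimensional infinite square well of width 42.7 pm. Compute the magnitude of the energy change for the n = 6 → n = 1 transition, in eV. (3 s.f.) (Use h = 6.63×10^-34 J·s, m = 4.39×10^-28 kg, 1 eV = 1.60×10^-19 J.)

E_1 = h²/(8mL²) = 6.865×10^-20 J.
|ΔE| = |6² − 1²|·E_1 = 35·6.865×10^-20 J = 2.403×10^-18 J = 15.0 eV.

|ΔE| = 15.0 eV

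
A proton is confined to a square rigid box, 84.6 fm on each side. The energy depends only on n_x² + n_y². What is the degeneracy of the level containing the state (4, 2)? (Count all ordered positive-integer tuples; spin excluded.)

The level has n_x² + n_y² = 20. The ordered positive-integer solutions are (2, 4), (4, 2).
That gives 2 states.

degeneracy = 2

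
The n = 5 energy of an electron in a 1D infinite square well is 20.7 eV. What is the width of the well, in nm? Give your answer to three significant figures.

From E_n = n²h²/(8m_eL²), L = n·h/√(8m_eE_n).
E_5 = 20.7 eV = 3.316×10^-18 J, so L = 5·6.626×10^-34/√(8·9.109×10^-31·3.316×10^-18) = 6.74×10^-10 m = 0.674 nm.

L = 0.674 nm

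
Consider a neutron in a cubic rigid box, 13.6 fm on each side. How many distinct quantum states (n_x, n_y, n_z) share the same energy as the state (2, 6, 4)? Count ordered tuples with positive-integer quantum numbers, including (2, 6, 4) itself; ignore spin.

degeneracy = 6

The level has n_x² + n_y² + n_z² = 56. The ordered positive-integer solutions are (2, 4, 6), (2, 6, 4), (4, 2, 6), (4, 6, 2), (6, 2, 4), (6, 4, 2).
That gives 6 states.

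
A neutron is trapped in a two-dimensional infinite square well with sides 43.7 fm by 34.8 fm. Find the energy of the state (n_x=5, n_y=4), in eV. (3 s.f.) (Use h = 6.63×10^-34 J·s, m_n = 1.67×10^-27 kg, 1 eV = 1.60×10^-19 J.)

For a 2D rectangular well E = (h²/8m_n)·Σ n_i²/L_i² = (6.63×10^-34)²/(8·1.67×10^-27) · [5²/(43.7 fm)² + 4²/(34.8 fm)²].
Evaluating gives E = 8.654×10^-13 J = 5.41×10^6 eV.

E = 5.41×10^6 eV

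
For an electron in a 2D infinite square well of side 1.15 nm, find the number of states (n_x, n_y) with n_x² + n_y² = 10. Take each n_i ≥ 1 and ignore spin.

The level has n_x² + n_y² = 10. The ordered positive-integer solutions are (1, 3), (3, 1).
That gives 2 states.

degeneracy = 2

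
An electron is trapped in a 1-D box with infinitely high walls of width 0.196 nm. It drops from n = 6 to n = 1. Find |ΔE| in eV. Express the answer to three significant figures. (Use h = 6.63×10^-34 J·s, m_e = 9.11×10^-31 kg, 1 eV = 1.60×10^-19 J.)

|ΔE| = 343 eV

E_1 = h²/(8m_eL²) = 1.570×10^-18 J.
|ΔE| = |6² − 1²|·E_1 = 35·1.570×10^-18 J = 5.495×10^-17 J = 343 eV.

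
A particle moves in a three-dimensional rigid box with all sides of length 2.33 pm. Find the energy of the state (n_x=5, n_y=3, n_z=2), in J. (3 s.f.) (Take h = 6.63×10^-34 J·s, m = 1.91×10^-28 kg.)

For a 3D rectangular well E = (h²/8m)·Σ n_i²/L_i² = (6.63×10^-34)²/(8·1.91×10^-28) · [5²/(2.33 pm)² + 3²/(2.33 pm)² + 2²/(2.33 pm)²].
Evaluating gives E = 2.01×10^-15 J.

E = 2.01×10^-15 J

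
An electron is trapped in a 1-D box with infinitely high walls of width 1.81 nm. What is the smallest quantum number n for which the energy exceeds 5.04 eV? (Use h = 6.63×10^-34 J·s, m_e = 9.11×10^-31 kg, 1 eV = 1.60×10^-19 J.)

E_1 = h²/(8m_eL²) = 1.841×10^-20 J = 0.1151 eV.
Need n² > 5.04/0.1151 = 43.79, i.e. n > 6.617.
The smallest integer satisfying this is n = 7.

n = 7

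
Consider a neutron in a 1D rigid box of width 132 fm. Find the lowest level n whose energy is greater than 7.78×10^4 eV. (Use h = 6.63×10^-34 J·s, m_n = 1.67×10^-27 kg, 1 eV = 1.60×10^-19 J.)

E_1 = h²/(8m_nL²) = 1.888×10^-15 J = 1.180×10^4 eV.
Need n² > 7.78×10^4/1.180×10^4 = 6.593, i.e. n > 2.568.
The smallest integer satisfying this is n = 3.

n = 3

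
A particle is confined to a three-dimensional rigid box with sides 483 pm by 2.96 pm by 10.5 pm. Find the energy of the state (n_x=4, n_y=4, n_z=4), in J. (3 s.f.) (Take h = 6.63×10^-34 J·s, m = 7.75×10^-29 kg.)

For a 3D rectangular well E = (h²/8m)·Σ n_i²/L_i² = (6.63×10^-34)²/(8·7.75×10^-29) · [4²/(483 pm)² + 4²/(2.96 pm)² + 4²/(10.5 pm)²].
Evaluating gives E = 1.40×10^-15 J.

E = 1.40×10^-15 J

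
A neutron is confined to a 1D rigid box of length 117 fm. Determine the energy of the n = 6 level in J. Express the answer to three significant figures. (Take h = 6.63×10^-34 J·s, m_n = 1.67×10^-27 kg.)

E_6 = 8.65×10^-14 J

For an infinite well E_n = n²h²/(8m_nL²), so E_1 = h²/(8m_nL²) = (6.63×10^-34)²/(8·1.67×10^-27·(1.17×10^-13 m)²) = 2.404×10^-15 J.
Then E_6 = 6²·E_1 = 36·2.404×10^-15 J = 8.65×10^-14 J.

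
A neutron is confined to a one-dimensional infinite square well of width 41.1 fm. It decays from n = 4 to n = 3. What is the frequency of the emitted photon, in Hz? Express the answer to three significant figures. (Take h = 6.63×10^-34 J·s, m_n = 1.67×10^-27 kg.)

E_1 = h²/(8m_nL²) = 1.948×10^-14 J and ΔE = (4² − 3²)E_1 = 1.364×10^-13 J.
f = ΔE/h = 1.364×10^-13/6.63×10^-34 = 2.06×10^20 Hz.

f = 2.06×10^20 Hz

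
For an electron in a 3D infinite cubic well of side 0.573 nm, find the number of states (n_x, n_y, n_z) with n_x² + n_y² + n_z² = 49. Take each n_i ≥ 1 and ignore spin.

The level has n_x² + n_y² + n_z² = 49. The ordered positive-integer solutions are (2, 3, 6), (2, 6, 3), (3, 2, 6), (3, 6, 2), (6, 2, 3), (6, 3, 2).
That gives 6 states.

degeneracy = 6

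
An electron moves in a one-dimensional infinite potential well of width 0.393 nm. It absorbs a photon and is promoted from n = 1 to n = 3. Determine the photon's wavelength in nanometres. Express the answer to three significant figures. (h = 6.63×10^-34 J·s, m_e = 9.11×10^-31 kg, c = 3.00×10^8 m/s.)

λ = 63.7 nm

E_1 = h²/(8m_eL²) = 3.905×10^-19 J, so ΔE = (3² − 1²)E_1 = 3.124×10^-18 J.
λ = hc/ΔE = (6.63×10^-34·3.00×10^8)/3.124×10^-18 = 6.37×10^-8 m = 63.7 nm.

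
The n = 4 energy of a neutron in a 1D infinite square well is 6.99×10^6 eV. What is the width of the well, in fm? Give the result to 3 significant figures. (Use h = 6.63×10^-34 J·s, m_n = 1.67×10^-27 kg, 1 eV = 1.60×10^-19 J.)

From E_n = n²h²/(8m_nL²), L = n·h/√(8m_nE_n).
E_4 = 6.99×10^6 eV = 1.118×10^-12 J, so L = 4·6.63×10^-34/√(8·1.67×10^-27·1.118×10^-12) = 2.17×10^-14 m = 21.7 fm.

L = 21.7 fm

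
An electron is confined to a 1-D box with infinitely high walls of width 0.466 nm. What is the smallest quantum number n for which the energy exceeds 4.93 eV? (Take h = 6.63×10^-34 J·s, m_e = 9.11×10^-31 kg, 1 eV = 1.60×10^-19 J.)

E_1 = h²/(8m_eL²) = 2.777×10^-19 J = 1.736 eV.
Need n² > 4.93/1.736 = 2.840, i.e. n > 1.685.
The smallest integer satisfying this is n = 2.

n = 2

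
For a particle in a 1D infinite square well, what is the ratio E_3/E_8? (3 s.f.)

0.141

E_n ∝ n², so E_3/E_8 = 3²/8² = 9/64 = 0.141.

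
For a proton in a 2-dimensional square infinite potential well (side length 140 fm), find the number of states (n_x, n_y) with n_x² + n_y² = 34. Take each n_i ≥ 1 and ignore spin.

degeneracy = 2

The level has n_x² + n_y² = 34. The ordered positive-integer solutions are (3, 5), (5, 3).
That gives 2 states.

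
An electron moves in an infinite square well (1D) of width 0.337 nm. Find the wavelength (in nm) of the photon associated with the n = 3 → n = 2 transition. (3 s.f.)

E_1 = h²/(8m_eL²) = 5.305×10^-19 J, so ΔE = (3² − 2²)E_1 = 2.652×10^-18 J.
λ = hc/ΔE = (6.626×10^-34·2.998×10^8)/2.652×10^-18 = 7.49×10^-8 m = 74.9 nm.

λ = 74.9 nm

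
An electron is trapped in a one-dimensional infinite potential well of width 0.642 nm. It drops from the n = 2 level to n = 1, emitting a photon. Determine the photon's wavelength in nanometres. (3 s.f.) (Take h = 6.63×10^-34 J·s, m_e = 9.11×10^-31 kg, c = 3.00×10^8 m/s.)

λ = 453 nm

E_1 = h²/(8m_eL²) = 1.463×10^-19 J, so ΔE = (2² − 1²)E_1 = 4.389×10^-19 J.
λ = hc/ΔE = (6.63×10^-34·3.00×10^8)/4.389×10^-19 = 4.53×10^-7 m = 453 nm.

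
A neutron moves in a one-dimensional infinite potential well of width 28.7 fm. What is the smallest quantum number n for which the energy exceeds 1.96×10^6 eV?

E_1 = h²/(8m_nL²) = 3.978×10^-14 J = 2.483×10^5 eV.
Need n² > 1.96×10^6/2.483×10^5 = 7.894, i.e. n > 2.810.
The smallest integer satisfying this is n = 3.

n = 3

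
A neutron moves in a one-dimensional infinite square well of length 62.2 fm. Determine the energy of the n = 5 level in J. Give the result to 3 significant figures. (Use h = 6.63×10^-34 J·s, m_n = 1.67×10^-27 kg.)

For an infinite well E_n = n²h²/(8m_nL²), so E_1 = h²/(8m_nL²) = (6.63×10^-34)²/(8·1.67×10^-27·(6.22×10^-14 m)²) = 8.504×10^-15 J.
Then E_5 = 5²·E_1 = 25·8.504×10^-15 J = 2.13×10^-13 J.

E_5 = 2.13×10^-13 J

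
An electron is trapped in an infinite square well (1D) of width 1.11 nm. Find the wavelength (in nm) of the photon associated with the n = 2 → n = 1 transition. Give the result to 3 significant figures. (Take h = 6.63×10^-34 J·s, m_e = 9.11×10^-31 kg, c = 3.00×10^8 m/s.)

E_1 = h²/(8m_eL²) = 4.895×10^-20 J, so ΔE = (2² − 1²)E_1 = 1.469×10^-19 J.
λ = hc/ΔE = (6.63×10^-34·3.00×10^8)/1.469×10^-19 = 1.35×10^-6 m = 1.35×10^3 nm.

λ = 1.35×10^3 nm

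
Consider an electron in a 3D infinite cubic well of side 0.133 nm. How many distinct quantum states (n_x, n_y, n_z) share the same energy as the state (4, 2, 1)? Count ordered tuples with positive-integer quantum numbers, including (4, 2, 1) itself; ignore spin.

The level has n_x² + n_y² + n_z² = 21. The ordered positive-integer solutions are (1, 2, 4), (1, 4, 2), (2, 1, 4), (2, 4, 1), (4, 1, 2), (4, 2, 1).
That gives 6 states.

degeneracy = 6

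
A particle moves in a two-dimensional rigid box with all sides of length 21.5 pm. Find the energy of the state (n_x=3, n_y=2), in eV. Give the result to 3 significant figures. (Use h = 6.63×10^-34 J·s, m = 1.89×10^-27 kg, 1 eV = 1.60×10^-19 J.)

E = 5.11 eV

For a 2D rectangular well E = (h²/8m)·Σ n_i²/L_i² = (6.63×10^-34)²/(8·1.89×10^-27) · [3²/(21.5 pm)² + 2²/(21.5 pm)²].
Evaluating gives E = 8.176×10^-19 J = 5.11 eV.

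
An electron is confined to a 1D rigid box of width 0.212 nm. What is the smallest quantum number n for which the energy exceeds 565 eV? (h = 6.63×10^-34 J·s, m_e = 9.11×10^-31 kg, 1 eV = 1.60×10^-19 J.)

n = 9

E_1 = h²/(8m_eL²) = 1.342×10^-18 J = 8.388 eV.
Need n² > 565/8.388 = 67.36, i.e. n > 8.207.
The smallest integer satisfying this is n = 9.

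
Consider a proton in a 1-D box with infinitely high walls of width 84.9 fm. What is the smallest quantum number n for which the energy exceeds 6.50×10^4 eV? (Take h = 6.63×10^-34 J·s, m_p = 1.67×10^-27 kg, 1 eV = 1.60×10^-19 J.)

n = 2

E_1 = h²/(8m_pL²) = 4.565×10^-15 J = 2.853×10^4 eV.
Need n² > 6.50×10^4/2.853×10^4 = 2.278, i.e. n > 1.509.
The smallest integer satisfying this is n = 2.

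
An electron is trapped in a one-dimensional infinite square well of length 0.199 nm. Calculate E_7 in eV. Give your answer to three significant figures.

E_7 = 465 eV

For an infinite well E_n = n²h²/(8m_eL²), so E_1 = h²/(8m_eL²) = (6.626×10^-34)²/(8·9.109×10^-31·(1.99×10^-10 m)²) = 1.521×10^-18 J.
Then E_7 = 7²·E_1 = 49·1.521×10^-18 J = 7.453×10^-17 J.
Converting, E_7 = 7.453×10^-17 J / (1.602×10^-19 J/eV) = 465 eV.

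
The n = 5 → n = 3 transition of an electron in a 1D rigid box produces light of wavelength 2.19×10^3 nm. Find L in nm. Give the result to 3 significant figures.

The photon carries ΔE = hc/λ = 6.626×10^-34·2.998×10^8/2.19×10^-6 m = 9.071×10^-20 J.
Since ΔE = (5² − 3²)E_1, E_1 = 5.669×10^-21 J, and L = h/√(8m_eE_1) = 3.26×10^-9 m = 3.26 nm.

L = 3.26 nm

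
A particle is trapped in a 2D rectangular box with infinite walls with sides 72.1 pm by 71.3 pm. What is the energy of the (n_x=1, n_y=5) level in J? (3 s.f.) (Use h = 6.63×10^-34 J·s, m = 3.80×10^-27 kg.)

For a 2D rectangular well E = (h²/8m)·Σ n_i²/L_i² = (6.63×10^-34)²/(8·3.80×10^-27) · [1²/(72.1 pm)² + 5²/(71.3 pm)²].
Evaluating gives E = 7.39×10^-20 J.

E = 7.39×10^-20 J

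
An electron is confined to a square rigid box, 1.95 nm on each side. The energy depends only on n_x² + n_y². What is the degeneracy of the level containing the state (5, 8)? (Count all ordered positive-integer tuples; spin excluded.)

degeneracy = 2

The level has n_x² + n_y² = 89. The ordered positive-integer solutions are (5, 8), (8, 5).
That gives 2 states.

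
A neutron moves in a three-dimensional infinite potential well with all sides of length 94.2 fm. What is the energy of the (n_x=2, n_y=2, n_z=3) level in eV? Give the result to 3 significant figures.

E = 3.92×10^5 eV

For a 3D rectangular well E = (h²/8m_n)·Σ n_i²/L_i² = (6.626×10^-34)²/(8·1.675×10^-27) · [2²/(94.2 fm)² + 2²/(94.2 fm)² + 3²/(94.2 fm)²].
Evaluating gives E = 6.277×10^-14 J = 3.92×10^5 eV.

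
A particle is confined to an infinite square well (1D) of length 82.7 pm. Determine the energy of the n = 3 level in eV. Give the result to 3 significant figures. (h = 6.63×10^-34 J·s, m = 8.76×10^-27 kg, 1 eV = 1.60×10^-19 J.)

For an infinite well E_n = n²h²/(8mL²), so E_1 = h²/(8mL²) = (6.63×10^-34)²/(8·8.76×10^-27·(8.27×10^-11 m)²) = 9.171×10^-22 J.
Then E_3 = 3²·E_1 = 9·9.171×10^-22 J = 8.254×10^-21 J.
Converting, E_3 = 8.254×10^-21 J / (1.60×10^-19 J/eV) = 0.0516 eV.

E_3 = 0.0516 eV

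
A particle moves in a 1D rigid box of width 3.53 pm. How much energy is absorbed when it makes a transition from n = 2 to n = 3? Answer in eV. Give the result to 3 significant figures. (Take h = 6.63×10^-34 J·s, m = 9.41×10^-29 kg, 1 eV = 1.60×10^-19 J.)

|ΔE| = 1.46×10^3 eV

E_1 = h²/(8mL²) = 4.686×10^-17 J.
|ΔE| = |2² − 3²|·E_1 = 5·4.686×10^-17 J = 2.343×10^-16 J = 1.46×10^3 eV.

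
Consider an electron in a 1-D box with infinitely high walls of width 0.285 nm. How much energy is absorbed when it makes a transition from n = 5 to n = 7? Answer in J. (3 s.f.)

|ΔE| = 1.78×10^-17 J

E_1 = h²/(8m_eL²) = 7.417×10^-19 J.
|ΔE| = |5² − 7²|·E_1 = 24·7.417×10^-19 J = 1.78×10^-17 J.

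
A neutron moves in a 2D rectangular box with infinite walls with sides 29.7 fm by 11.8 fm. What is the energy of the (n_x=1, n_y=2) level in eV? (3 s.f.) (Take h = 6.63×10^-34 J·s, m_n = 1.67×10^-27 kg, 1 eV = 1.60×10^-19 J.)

For a 2D rectangular well E = (h²/8m_n)·Σ n_i²/L_i² = (6.63×10^-34)²/(8·1.67×10^-27) · [1²/(29.7 fm)² + 2²/(11.8 fm)²].
Evaluating gives E = 9.825×10^-13 J = 6.14×10^6 eV.

E = 6.14×10^6 eV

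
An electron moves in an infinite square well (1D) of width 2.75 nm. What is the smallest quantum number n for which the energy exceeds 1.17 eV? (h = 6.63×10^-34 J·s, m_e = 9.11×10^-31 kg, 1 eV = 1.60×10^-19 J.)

n = 5

E_1 = h²/(8m_eL²) = 7.975×10^-21 J = 0.04984 eV.
Need n² > 1.17/0.04984 = 23.48, i.e. n > 4.846.
The smallest integer satisfying this is n = 5.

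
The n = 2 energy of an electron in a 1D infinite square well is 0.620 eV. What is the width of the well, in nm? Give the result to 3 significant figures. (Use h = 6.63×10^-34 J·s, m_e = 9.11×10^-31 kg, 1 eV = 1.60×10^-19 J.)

From E_n = n²h²/(8m_eL²), L = n·h/√(8m_eE_n).
E_2 = 0.620 eV = 9.920×10^-20 J, so L = 2·6.63×10^-34/√(8·9.11×10^-31·9.920×10^-20) = 1.56×10^-9 m = 1.56 nm.

L = 1.56 nm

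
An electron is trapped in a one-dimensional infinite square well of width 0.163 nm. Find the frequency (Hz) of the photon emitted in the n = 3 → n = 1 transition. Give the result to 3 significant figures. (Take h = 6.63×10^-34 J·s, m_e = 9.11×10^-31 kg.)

f = 2.74×10^16 Hz

E_1 = h²/(8m_eL²) = 2.270×10^-18 J and ΔE = (3² − 1²)E_1 = 1.816×10^-17 J.
f = ΔE/h = 1.816×10^-17/6.63×10^-34 = 2.74×10^16 Hz.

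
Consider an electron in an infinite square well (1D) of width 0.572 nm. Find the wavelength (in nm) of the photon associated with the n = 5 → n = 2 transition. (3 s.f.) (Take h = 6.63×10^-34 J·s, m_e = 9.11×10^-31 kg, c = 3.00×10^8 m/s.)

E_1 = h²/(8m_eL²) = 1.843×10^-19 J, so ΔE = (5² − 2²)E_1 = 3.870×10^-18 J.
λ = hc/ΔE = (6.63×10^-34·3.00×10^8)/3.870×10^-18 = 5.14×10^-8 m = 51.4 nm.

λ = 51.4 nm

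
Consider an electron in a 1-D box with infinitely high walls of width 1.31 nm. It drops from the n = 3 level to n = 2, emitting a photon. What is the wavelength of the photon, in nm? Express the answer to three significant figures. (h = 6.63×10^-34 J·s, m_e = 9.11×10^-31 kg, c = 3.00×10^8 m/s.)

E_1 = h²/(8m_eL²) = 3.515×10^-20 J, so ΔE = (3² − 2²)E_1 = 1.758×10^-19 J.
λ = hc/ΔE = (6.63×10^-34·3.00×10^8)/1.758×10^-19 = 1.13×10^-6 m = 1.13×10^3 nm.

λ = 1.13×10^3 nm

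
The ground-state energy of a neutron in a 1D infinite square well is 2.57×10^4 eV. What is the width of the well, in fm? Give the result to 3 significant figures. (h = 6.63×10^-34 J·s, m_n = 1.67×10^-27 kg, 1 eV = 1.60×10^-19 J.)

L = 89.5 fm

From E_n = n²h²/(8m_nL²), L = n·h/√(8m_nE_n).
E_1 = 2.57×10^4 eV = 4.112×10^-15 J, so L = 1·6.63×10^-34/√(8·1.67×10^-27·4.112×10^-15) = 8.95×10^-14 m = 89.5 fm.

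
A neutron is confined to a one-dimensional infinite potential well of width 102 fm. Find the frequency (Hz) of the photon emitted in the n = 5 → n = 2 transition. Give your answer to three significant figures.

f = 9.98×10^19 Hz

E_1 = h²/(8m_nL²) = 3.149×10^-15 J and ΔE = (5² − 2²)E_1 = 6.613×10^-14 J.
f = ΔE/h = 6.613×10^-14/6.626×10^-34 = 9.98×10^19 Hz.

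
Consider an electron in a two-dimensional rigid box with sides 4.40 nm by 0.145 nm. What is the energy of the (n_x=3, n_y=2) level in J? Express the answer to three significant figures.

E = 1.15×10^-17 J

For a 2D rectangular well E = (h²/8m_e)·Σ n_i²/L_i² = (6.626×10^-34)²/(8·9.109×10^-31) · [3²/(4.40 nm)² + 2²/(0.145 nm)²].
Evaluating gives E = 1.15×10^-17 J.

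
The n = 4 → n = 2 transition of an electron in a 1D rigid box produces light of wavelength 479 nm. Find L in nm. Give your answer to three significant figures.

L = 1.32 nm

The photon carries ΔE = hc/λ = 6.626×10^-34·2.998×10^8/4.79×10^-7 m = 4.147×10^-19 J.
Since ΔE = (4² − 2²)E_1, E_1 = 3.456×10^-20 J, and L = h/√(8m_eE_1) = 1.32×10^-9 m = 1.32 nm.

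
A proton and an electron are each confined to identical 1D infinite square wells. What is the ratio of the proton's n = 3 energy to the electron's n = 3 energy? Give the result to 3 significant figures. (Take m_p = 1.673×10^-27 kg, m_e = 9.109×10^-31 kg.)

E_n ∝ 1/m at fixed n and L, so the ratio is m_e/m_p = 9.109×10^-31/1.673×10^-27 = 5.44×10^-4.

5.44×10^-4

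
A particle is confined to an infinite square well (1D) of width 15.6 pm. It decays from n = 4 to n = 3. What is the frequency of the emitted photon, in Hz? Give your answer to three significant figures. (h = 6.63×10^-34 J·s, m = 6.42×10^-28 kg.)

f = 3.71×10^15 Hz

E_1 = h²/(8mL²) = 3.517×10^-19 J and ΔE = (4² − 3²)E_1 = 2.462×10^-18 J.
f = ΔE/h = 2.462×10^-18/6.63×10^-34 = 3.71×10^15 Hz.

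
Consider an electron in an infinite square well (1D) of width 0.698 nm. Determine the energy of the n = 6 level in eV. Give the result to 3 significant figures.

E_6 = 27.8 eV

For an infinite well E_n = n²h²/(8m_eL²), so E_1 = h²/(8m_eL²) = (6.626×10^-34)²/(8·9.109×10^-31·(6.98×10^-10 m)²) = 1.237×10^-19 J.
Then E_6 = 6²·E_1 = 36·1.237×10^-19 J = 4.453×10^-18 J.
Converting, E_6 = 4.453×10^-18 J / (1.602×10^-19 J/eV) = 27.8 eV.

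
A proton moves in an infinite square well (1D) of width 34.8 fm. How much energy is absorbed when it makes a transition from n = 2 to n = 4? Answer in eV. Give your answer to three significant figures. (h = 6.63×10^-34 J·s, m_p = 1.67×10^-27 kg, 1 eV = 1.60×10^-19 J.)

|ΔE| = 2.04×10^6 eV

E_1 = h²/(8m_pL²) = 2.717×10^-14 J.
|ΔE| = |2² − 4²|·E_1 = 12·2.717×10^-14 J = 3.260×10^-13 J = 2.04×10^6 eV.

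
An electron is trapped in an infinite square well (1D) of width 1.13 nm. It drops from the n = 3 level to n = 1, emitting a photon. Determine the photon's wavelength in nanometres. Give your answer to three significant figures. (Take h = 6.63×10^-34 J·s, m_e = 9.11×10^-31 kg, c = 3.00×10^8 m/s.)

E_1 = h²/(8m_eL²) = 4.723×10^-20 J, so ΔE = (3² − 1²)E_1 = 3.778×10^-19 J.
λ = hc/ΔE = (6.63×10^-34·3.00×10^8)/3.778×10^-19 = 5.26×10^-7 m = 526 nm.

λ = 526 nm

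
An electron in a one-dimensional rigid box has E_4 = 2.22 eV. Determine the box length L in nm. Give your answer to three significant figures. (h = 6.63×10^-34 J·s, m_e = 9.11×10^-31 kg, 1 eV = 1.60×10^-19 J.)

L = 1.65 nm

From E_n = n²h²/(8m_eL²), L = n·h/√(8m_eE_n).
E_4 = 2.22 eV = 3.552×10^-19 J, so L = 4·6.63×10^-34/√(8·9.11×10^-31·3.552×10^-19) = 1.65×10^-9 m = 1.65 nm.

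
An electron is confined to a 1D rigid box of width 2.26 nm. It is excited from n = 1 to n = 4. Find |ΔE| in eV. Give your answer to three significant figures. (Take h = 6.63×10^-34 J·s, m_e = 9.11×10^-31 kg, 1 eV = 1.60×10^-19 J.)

|ΔE| = 1.11 eV

E_1 = h²/(8m_eL²) = 1.181×10^-20 J.
|ΔE| = |1² − 4²|·E_1 = 15·1.181×10^-20 J = 1.772×10^-19 J = 1.11 eV.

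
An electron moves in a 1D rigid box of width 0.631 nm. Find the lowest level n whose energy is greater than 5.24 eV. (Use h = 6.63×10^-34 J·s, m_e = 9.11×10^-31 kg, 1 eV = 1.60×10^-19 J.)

n = 3

E_1 = h²/(8m_eL²) = 1.515×10^-19 J = 0.9469 eV.
Need n² > 5.24/0.9469 = 5.534, i.e. n > 2.352.
The smallest integer satisfying this is n = 3.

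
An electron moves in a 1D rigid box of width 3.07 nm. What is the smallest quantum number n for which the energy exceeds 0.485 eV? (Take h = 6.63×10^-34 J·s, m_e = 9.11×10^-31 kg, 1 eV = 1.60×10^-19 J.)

n = 4

E_1 = h²/(8m_eL²) = 6.399×10^-21 J = 0.03999 eV.
Need n² > 0.485/0.03999 = 12.13, i.e. n > 3.483.
The smallest integer satisfying this is n = 4.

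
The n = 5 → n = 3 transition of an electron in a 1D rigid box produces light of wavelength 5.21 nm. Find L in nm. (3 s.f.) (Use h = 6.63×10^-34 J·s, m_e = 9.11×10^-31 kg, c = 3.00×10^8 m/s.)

The photon carries ΔE = hc/λ = 6.63×10^-34·3.00×10^8/5.21×10^-9 m = 3.818×10^-17 J.
Since ΔE = (5² − 3²)E_1, E_1 = 2.386×10^-18 J, and L = h/√(8m_eE_1) = 1.59×10^-10 m = 0.159 nm.

L = 0.159 nm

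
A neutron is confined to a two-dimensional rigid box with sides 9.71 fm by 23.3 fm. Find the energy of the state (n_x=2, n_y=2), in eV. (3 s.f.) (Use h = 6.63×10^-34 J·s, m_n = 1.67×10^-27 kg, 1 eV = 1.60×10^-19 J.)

E = 1.02×10^7 eV

For a 2D rectangular well E = (h²/8m_n)·Σ n_i²/L_i² = (6.63×10^-34)²/(8·1.67×10^-27) · [2²/(9.71 fm)² + 2²/(23.3 fm)²].
Evaluating gives E = 1.638×10^-12 J = 1.02×10^7 eV.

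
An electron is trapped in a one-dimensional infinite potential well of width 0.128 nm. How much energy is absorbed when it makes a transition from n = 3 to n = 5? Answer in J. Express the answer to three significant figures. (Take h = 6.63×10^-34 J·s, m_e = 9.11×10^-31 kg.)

E_1 = h²/(8m_eL²) = 3.681×10^-18 J.
|ΔE| = |3² − 5²|·E_1 = 16·3.681×10^-18 J = 5.89×10^-17 J.

|ΔE| = 5.89×10^-17 J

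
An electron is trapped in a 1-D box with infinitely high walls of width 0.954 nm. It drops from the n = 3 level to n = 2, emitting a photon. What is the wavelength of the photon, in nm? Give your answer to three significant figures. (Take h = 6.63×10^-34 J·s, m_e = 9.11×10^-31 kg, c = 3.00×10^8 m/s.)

E_1 = h²/(8m_eL²) = 6.627×10^-20 J, so ΔE = (3² − 2²)E_1 = 3.313×10^-19 J.
λ = hc/ΔE = (6.63×10^-34·3.00×10^8)/3.313×10^-19 = 6.00×10^-7 m = 600 nm.

λ = 600 nm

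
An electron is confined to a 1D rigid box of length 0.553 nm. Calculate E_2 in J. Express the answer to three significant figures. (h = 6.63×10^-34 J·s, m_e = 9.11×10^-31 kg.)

E_2 = 7.89×10^-19 J

For an infinite well E_n = n²h²/(8m_eL²), so E_1 = h²/(8m_eL²) = (6.63×10^-34)²/(8·9.11×10^-31·(5.53×10^-10 m)²) = 1.972×10^-19 J.
Then E_2 = 2²·E_1 = 4·1.972×10^-19 J = 7.89×10^-19 J.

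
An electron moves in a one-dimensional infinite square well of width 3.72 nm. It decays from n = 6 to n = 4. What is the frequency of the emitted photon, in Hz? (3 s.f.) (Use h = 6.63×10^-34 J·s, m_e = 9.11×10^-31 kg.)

E_1 = h²/(8m_eL²) = 4.358×10^-21 J and ΔE = (6² − 4²)E_1 = 8.716×10^-20 J.
f = ΔE/h = 8.716×10^-20/6.63×10^-34 = 1.31×10^14 Hz.

f = 1.31×10^14 Hz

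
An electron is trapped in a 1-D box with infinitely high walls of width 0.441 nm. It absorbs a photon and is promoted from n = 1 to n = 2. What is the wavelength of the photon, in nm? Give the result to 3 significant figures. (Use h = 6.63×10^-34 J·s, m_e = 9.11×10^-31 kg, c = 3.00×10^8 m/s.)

λ = 214 nm

E_1 = h²/(8m_eL²) = 3.101×10^-19 J, so ΔE = (2² − 1²)E_1 = 9.303×10^-19 J.
λ = hc/ΔE = (6.63×10^-34·3.00×10^8)/9.303×10^-19 = 2.14×10^-7 m = 214 nm.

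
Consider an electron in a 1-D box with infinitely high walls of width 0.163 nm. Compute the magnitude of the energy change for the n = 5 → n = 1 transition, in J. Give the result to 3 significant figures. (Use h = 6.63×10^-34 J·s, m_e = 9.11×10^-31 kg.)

E_1 = h²/(8m_eL²) = 2.270×10^-18 J.
|ΔE| = |5² − 1²|·E_1 = 24·2.270×10^-18 J = 5.45×10^-17 J.

|ΔE| = 5.45×10^-17 J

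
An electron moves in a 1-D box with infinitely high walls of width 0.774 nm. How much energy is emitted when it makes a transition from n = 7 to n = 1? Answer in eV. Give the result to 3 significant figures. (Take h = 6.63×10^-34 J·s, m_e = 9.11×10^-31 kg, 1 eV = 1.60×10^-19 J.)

E_1 = h²/(8m_eL²) = 1.007×10^-19 J.
|ΔE| = |7² − 1²|·E_1 = 48·1.007×10^-19 J = 4.834×10^-18 J = 30.2 eV.

|ΔE| = 30.2 eV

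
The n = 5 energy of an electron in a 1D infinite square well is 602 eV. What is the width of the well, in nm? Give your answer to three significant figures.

L = 0.125 nm

From E_n = n²h²/(8m_eL²), L = n·h/√(8m_eE_n).
E_5 = 602 eV = 9.644×10^-17 J, so L = 5·6.626×10^-34/√(8·9.109×10^-31·9.644×10^-17) = 1.25×10^-10 m = 0.125 nm.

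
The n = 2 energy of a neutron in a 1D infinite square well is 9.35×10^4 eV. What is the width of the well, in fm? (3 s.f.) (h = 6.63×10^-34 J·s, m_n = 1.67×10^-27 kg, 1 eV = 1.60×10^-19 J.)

From E_n = n²h²/(8m_nL²), L = n·h/√(8m_nE_n).
E_2 = 9.35×10^4 eV = 1.496×10^-14 J, so L = 2·6.63×10^-34/√(8·1.67×10^-27·1.496×10^-14) = 9.38×10^-14 m = 93.8 fm.

L = 93.8 fm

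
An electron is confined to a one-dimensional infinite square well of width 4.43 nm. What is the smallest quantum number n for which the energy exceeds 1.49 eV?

E_1 = h²/(8m_eL²) = 3.070×10^-21 J = 0.01916 eV.
Need n² > 1.49/0.01916 = 77.77, i.e. n > 8.819.
The smallest integer satisfying this is n = 9.

n = 9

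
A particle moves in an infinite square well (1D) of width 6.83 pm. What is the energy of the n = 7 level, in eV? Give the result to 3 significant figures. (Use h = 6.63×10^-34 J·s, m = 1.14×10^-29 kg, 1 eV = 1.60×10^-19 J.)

E_7 = 3.16×10^4 eV

For an infinite well E_n = n²h²/(8mL²), so E_1 = h²/(8mL²) = (6.63×10^-34)²/(8·1.14×10^-29·(6.83×10^-12 m)²) = 1.033×10^-16 J.
Then E_7 = 7²·E_1 = 49·1.033×10^-16 J = 5.062×10^-15 J.
Converting, E_7 = 5.062×10^-15 J / (1.60×10^-19 J/eV) = 3.16×10^4 eV.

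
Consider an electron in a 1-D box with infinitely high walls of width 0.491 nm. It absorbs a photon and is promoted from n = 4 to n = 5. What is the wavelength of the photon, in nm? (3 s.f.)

E_1 = h²/(8m_eL²) = 2.499×10^-19 J, so ΔE = (5² − 4²)E_1 = 2.249×10^-18 J.
λ = hc/ΔE = (6.626×10^-34·2.998×10^8)/2.249×10^-18 = 8.83×10^-8 m = 88.3 nm.

λ = 88.3 nm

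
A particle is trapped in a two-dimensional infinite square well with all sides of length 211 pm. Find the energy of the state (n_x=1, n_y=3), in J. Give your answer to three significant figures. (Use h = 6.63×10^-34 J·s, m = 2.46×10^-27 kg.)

For a 2D rectangular well E = (h²/8m)·Σ n_i²/L_i² = (6.63×10^-34)²/(8·2.46×10^-27) · [1²/(211 pm)² + 3²/(211 pm)²].
Evaluating gives E = 5.02×10^-21 J.

E = 5.02×10^-21 J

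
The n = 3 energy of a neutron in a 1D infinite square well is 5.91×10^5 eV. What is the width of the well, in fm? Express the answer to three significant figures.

L = 55.8 fm

From E_n = n²h²/(8m_nL²), L = n·h/√(8m_nE_n).
E_3 = 5.91×10^5 eV = 9.468×10^-14 J, so L = 3·6.626×10^-34/√(8·1.675×10^-27·9.468×10^-14) = 5.58×10^-14 m = 55.8 fm.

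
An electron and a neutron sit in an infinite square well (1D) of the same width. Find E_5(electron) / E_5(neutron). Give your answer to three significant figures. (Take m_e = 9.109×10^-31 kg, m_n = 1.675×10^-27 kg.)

E_n ∝ 1/m at fixed n and L, so the ratio is m_n/m_e = 1.675×10^-27/9.109×10^-31 = 1.84×10^3.

1.84×10^3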